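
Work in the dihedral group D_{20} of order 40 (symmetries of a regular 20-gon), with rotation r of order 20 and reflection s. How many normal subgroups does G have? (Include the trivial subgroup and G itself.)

9

G has 48 subgroups. Checking conjugation-invariance by order — order 1: 1/1 normal; order 2: 1/21 normal; order 4: 1/11 normal; order 5: 1/1 normal; order 8: 0/5 normal; order 10: 1/5 normal; order 20: 3/3 normal; order 40: 1/1 normal.
Total normal subgroups: 9.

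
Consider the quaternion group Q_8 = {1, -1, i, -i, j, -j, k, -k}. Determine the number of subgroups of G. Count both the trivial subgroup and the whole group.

|G| = 8, so by Lagrange every subgroup order divides 8. Divisors: 1, 2, 4, 8.
Subgroups by order — order 1: 1; order 2: 1; order 4: 3; order 8: 1.
Total: 1 + 1 + 3 + 1 = 6.

6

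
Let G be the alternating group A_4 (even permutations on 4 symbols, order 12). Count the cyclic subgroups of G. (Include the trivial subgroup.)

Each element a generates a cyclic subgroup ⟨a⟩; distinct elements may generate the same one (a cyclic group of order d has φ(d) generators).
Cyclic subgroups by order — order 1: 1; order 2: 3; order 3: 4.
Total: 8.

8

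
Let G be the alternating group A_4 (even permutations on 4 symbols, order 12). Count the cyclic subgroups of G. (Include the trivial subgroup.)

Each element a generates a cyclic subgroup ⟨a⟩; distinct elements may generate the same one (a cyclic group of order d has φ(d) generators).
Cyclic subgroups by order — order 1: 1; order 2: 3; order 3: 4.
Total: 8.

8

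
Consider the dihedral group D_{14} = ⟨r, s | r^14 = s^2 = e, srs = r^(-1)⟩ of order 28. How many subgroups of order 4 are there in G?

|G| = 28 and 4 | 28, so subgroups of order 4 are possible by Lagrange.
The subgroups of order 4 are: {e, r^7, r^3s, r^10s}; {e, r^7, r^4s, r^11s}; {e, r^7, r^5s, r^12s}; {e, r^7, r^6s, r^13s}; … (7 in all).
So G has 7 subgroups of order 4.

7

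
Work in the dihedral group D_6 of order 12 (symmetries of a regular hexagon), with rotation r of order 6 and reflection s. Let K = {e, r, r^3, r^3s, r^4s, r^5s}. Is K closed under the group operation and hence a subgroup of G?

No

r ∈ K but its inverse r^5 ∉ K, so K is not a subgroup.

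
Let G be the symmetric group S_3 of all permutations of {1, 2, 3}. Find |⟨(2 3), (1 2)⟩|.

6

|⟨(2 3)⟩| = 2 and |⟨(1 2)⟩| = 2, so |H| is a multiple of lcm(2, 2) = 2 and divides |G| = 6.
Closing {(2 3), (1 2)} under the group operation gives all of G, so |H| = 6.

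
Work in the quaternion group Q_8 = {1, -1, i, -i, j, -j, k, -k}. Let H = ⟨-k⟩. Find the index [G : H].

2

|⟨-k⟩| = 4 and |G| = 8.
By Lagrange, [G : H] = |G|/|H| = 8/4 = 2.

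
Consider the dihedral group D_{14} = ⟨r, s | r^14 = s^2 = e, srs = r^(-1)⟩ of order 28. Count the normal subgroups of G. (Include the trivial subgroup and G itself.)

G has 28 subgroups. Checking conjugation-invariance by order — order 1: 1/1 normal; order 2: 1/15 normal; order 4: 0/7 normal; order 7: 1/1 normal; order 14: 3/3 normal; order 28: 1/1 normal.
Total normal subgroups: 7.

7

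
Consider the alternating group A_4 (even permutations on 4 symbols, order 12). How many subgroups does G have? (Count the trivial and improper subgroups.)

10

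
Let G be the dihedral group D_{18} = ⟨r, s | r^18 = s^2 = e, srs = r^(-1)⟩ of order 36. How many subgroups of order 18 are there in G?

|G| = 36 and 18 | 36, so subgroups of order 18 are possible by Lagrange.
The subgroups of order 18 are: {e, r, r^2, r^3, r^4, r^5, r^6, r^7, r^8, r^9, r^10, r^11, r^12, r^13, r^14, r^15, r^16, r^17}; {e, r^2, r^4, r^6, r^8, r^10, r^12, r^14, r^16, s, r^2s, r^4s, r^6s, r^8s, r^10s, r^12s, r^14s, r^16s}; {e, r^2, r^4, r^6, r^8, r^10, r^12, r^14, r^16, rs, r^3s, r^5s, r^7s, r^9s, r^11s, r^13s, r^15s, r^17s}.
So G has 3 subgroups of order 18.

3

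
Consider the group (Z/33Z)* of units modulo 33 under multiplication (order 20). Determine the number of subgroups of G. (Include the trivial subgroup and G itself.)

10

|G| = 20, so by Lagrange every subgroup order divides 20. Divisors: 1, 2, 4, 5, 10, 20.
Subgroups by order — order 1: 1; order 2: 3; order 4: 1; order 5: 1; order 10: 3; order 20: 1.
Total: 1 + 3 + 1 + 1 + 3 + 1 = 10.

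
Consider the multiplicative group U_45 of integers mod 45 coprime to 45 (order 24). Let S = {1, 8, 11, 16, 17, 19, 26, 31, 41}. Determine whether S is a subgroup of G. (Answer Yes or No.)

No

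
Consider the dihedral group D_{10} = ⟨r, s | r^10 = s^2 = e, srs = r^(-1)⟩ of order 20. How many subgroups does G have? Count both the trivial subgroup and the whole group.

|G| = 20, so by Lagrange every subgroup order divides 20. Divisors: 1, 2, 4, 5, 10, 20.
Subgroups by order — order 1: 1; order 2: 11; order 4: 5; order 5: 1; order 10: 3; order 20: 1.
Total: 1 + 11 + 5 + 1 + 3 + 1 = 22.

22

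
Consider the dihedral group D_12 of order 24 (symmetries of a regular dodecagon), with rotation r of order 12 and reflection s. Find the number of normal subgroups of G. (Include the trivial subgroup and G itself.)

9

G has 34 subgroups. Checking conjugation-invariance by order — order 1: 1/1 normal; order 2: 1/13 normal; order 3: 1/1 normal; order 4: 1/7 normal; order 6: 1/5 normal; order 8: 0/3 normal; order 12: 3/3 normal; order 24: 1/1 normal.
Total normal subgroups: 9.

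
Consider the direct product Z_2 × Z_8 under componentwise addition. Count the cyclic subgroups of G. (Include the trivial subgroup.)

8

Each element a generates a cyclic subgroup ⟨a⟩; distinct elements may generate the same one (a cyclic group of order d has φ(d) generators).
Cyclic subgroups by order — order 1: 1; order 2: 3; order 4: 2; order 8: 2.
Total: 8.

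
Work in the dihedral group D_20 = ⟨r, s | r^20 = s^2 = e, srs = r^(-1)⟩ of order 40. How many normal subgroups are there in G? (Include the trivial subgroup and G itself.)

G has 48 subgroups. Checking conjugation-invariance by order — order 1: 1/1 normal; order 2: 1/21 normal; order 4: 1/11 normal; order 5: 1/1 normal; order 8: 0/5 normal; order 10: 1/5 normal; order 20: 3/3 normal; order 40: 1/1 normal.
Total normal subgroups: 9.

9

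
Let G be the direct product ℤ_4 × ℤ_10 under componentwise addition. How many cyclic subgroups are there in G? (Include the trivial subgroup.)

12

A cyclic subgroup of order d is generated by each of its φ(d) elements of order d, so the cyclic subgroups of order d number (#elements of order d)/φ(d).
Cyclic subgroups by order — order 1: 1; order 2: 3; order 4: 2; order 5: 1; order 10: 3; order 20: 2.
Total: 12.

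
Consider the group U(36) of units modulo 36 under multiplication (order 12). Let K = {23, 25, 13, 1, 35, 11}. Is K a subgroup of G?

Yes

|K| = 6 divides |G| = 12, consistent with Lagrange.
K contains the identity, every element's inverse is in K, and K is closed under ·: it is a subgroup.
In fact K = ⟨23⟩.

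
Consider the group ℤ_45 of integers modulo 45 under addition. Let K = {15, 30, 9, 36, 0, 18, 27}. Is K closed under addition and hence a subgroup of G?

|K| = 7 does not divide |G| = 45, so by Lagrange K is not a subgroup.

No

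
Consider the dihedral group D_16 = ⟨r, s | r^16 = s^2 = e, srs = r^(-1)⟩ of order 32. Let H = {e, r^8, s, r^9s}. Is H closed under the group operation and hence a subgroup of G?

Closure fails: s · r^8 = r^8s ∉ H. So H is not a subgroup.

No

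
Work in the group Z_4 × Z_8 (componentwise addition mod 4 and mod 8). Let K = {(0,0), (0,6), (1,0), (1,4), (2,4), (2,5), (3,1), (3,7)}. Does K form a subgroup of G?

(1,0) ∈ K but its inverse (3,0) ∉ K, so K is not a subgroup.

No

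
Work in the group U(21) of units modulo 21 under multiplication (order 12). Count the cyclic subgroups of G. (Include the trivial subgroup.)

8

Each element a generates a cyclic subgroup ⟨a⟩; distinct elements may generate the same one (a cyclic group of order d has φ(d) generators).
Cyclic subgroups by order — order 1: 1; order 2: 3; order 3: 1; order 6: 3.
Total: 8.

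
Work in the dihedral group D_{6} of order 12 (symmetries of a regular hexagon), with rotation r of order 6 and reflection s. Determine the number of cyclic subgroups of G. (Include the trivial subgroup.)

Each element a generates a cyclic subgroup ⟨a⟩; distinct elements may generate the same one (a cyclic group of order d has φ(d) generators).
Cyclic subgroups by order — order 1: 1; order 2: 7; order 3: 1; order 6: 1.
Total: 10.

10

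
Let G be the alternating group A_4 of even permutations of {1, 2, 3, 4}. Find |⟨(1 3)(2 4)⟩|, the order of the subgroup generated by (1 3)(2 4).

Computing powers of (1 3)(2 4): the smallest k with ((1 3)(2 4))^k = e is k = 2.

2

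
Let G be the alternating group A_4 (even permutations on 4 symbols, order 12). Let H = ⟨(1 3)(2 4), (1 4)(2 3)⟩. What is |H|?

4

|⟨(1 3)(2 4)⟩| = 2 and |⟨(1 4)(2 3)⟩| = 2, so |H| is a multiple of lcm(2, 2) = 2 and divides |G| = 12.
Closing under the operation: H = {e, (1 2)(3 4), (1 3)(2 4), (1 4)(2 3)}, so |H| = 4.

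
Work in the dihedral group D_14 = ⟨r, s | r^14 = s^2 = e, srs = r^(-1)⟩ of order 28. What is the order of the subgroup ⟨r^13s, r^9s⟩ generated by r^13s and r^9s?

|⟨r^13s⟩| = 2 and |⟨r^9s⟩| = 2, so |H| is a multiple of lcm(2, 2) = 2 and divides |G| = 28.
Closing under the operation: H = {e, r^2, r^4, r^6, r^8, r^10, r^12, rs, r^3s, r^5s, r^7s, r^9s, r^11s, r^13s}, so |H| = 14.

14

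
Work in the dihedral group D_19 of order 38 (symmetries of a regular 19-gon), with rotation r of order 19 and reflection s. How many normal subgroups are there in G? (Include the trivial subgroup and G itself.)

3

G has 22 subgroups. Checking conjugation-invariance by order — order 1: 1/1 normal; order 2: 0/19 normal; order 19: 1/1 normal; order 38: 1/1 normal.
Total normal subgroups: 3.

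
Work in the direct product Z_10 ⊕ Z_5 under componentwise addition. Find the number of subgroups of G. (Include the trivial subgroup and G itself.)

16

|G| = 50, so by Lagrange every subgroup order divides 50. Divisors: 1, 2, 5, 10, 25, 50.
Subgroups by order — order 1: 1; order 2: 1; order 5: 6; order 10: 6; order 25: 1; order 50: 1.
Total: 1 + 1 + 6 + 6 + 1 + 1 = 16.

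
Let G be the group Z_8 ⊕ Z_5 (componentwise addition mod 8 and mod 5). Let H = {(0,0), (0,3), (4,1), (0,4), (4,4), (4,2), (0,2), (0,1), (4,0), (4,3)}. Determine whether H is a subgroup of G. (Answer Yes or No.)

Yes

|H| = 10 divides |G| = 40, consistent with Lagrange.
H contains the identity, every element's inverse is in H, and H is closed under +: it is a subgroup.
In fact H = ⟨(4,4)⟩.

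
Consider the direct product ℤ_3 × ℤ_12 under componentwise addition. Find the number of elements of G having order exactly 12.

An element (a,b) has order lcm(ord(a), ord(b)); count pairs with lcm equal to 12.
Enumerating gives 16 such elements.

16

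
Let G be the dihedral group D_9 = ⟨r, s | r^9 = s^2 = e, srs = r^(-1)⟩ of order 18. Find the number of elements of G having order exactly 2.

9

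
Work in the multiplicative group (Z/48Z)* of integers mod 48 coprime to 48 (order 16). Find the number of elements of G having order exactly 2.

The elements of order 2 are: 7, 17, 23, 25, 31, 41, 47.
That's 7.

7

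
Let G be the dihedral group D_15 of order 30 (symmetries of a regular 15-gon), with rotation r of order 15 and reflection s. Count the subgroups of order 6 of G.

5

|G| = 30 and 6 | 30, so subgroups of order 6 are possible by Lagrange.
The subgroups of order 6 are: {e, r^5, r^10, s, r^5s, r^10s}; {e, r^5, r^10, rs, r^6s, r^11s}; {e, r^5, r^10, r^2s, r^7s, r^12s}; {e, r^5, r^10, r^3s, r^8s, r^13s}; … (5 in all).
So G has 5 subgroups of order 6.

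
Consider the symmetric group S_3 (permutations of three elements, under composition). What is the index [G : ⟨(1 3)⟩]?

3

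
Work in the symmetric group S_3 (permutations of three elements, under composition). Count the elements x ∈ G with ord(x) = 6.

No element of G has order 6 (even though 6 | 6).

0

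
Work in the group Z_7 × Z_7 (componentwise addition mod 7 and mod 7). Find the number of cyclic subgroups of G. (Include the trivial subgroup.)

9

A cyclic subgroup of order d is generated by each of its φ(d) elements of order d, so the cyclic subgroups of order d number (#elements of order d)/φ(d).
Cyclic subgroups by order — order 1: 1; order 7: 8.
Total: 9.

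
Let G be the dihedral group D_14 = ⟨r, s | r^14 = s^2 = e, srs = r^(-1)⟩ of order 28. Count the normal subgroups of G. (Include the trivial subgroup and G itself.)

7

G has 28 subgroups. Checking conjugation-invariance by order — order 1: 1/1 normal; order 2: 1/15 normal; order 4: 0/7 normal; order 7: 1/1 normal; order 14: 3/3 normal; order 28: 1/1 normal.
Total normal subgroups: 7.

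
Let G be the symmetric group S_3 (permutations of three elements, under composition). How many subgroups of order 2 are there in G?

3

|G| = 6 and 2 | 6, so subgroups of order 2 are possible by Lagrange.
The subgroups of order 2 are: {e, (1 2)}; {e, (1 3)}; {e, (2 3)}.
So G has 3 subgroups of order 2.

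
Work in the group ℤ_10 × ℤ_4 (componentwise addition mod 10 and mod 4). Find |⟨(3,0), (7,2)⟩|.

|⟨(3,0)⟩| = 10 and |⟨(7,2)⟩| = 10, so |H| is a multiple of lcm(10, 10) = 10 and divides |G| = 40.
Closing under the operation: H = {(0,0), (0,2), (1,0), (1,2), (2,0), (2,2), (3,0), (3,2), (4,0), (4,2), (5,0), (5,2), (6,0), (6,2), (7,0), (7,2), (8,0), (8,2), (9,0), (9,2)}, so |H| = 20.

20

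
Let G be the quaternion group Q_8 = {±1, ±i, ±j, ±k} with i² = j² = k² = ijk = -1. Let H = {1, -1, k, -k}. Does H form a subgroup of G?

|H| = 4 divides |G| = 8, consistent with Lagrange.
H contains the identity, every element's inverse is in H, and H is closed under ·: it is a subgroup.
In fact H = ⟨-k⟩.

Yes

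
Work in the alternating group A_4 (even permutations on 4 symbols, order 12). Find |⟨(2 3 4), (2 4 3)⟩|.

|⟨(2 3 4)⟩| = 3 and |⟨(2 4 3)⟩| = 3, so |H| is a multiple of lcm(3, 3) = 3 and divides |G| = 12.
Closing under the operation: H = {e, (2 3 4), (2 4 3)}, so |H| = 3.

3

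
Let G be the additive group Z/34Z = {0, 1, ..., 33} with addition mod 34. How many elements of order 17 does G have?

16

In a cyclic group of order 34, the number of elements of order d (for d | 34) is φ(d).
φ(17) = 16.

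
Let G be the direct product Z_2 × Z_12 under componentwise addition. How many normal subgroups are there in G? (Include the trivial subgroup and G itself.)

G is abelian, so every subgroup is normal.
G has 16 subgroups in total, hence 16 normal subgroups.

16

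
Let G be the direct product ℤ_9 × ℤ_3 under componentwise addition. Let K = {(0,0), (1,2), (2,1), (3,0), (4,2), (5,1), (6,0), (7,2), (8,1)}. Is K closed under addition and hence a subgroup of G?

Yes

|K| = 9 divides |G| = 27, consistent with Lagrange.
K contains the identity, every element's inverse is in K, and K is closed under +: it is a subgroup.
In fact K = ⟨(1,2)⟩.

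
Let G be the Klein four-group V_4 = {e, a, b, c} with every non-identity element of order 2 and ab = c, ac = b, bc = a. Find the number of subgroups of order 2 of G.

3

|G| = 4 and 2 | 4, so subgroups of order 2 are possible by Lagrange.
The subgroups of order 2 are: {e, a}; {e, b}; {e, c}.
So G has 3 subgroups of order 2.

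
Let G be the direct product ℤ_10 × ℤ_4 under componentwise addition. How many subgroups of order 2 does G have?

|G| = 40 and 2 | 40, so subgroups of order 2 are possible by Lagrange.
The subgroups of order 2 are: {(0,0), (0,2)}; {(0,0), (5,0)}; {(0,0), (5,2)}.
So G has 3 subgroups of order 2.

3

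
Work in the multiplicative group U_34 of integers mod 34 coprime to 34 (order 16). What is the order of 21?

4

Compute successive powers of 21 mod 34: 21, 33, 13, 1; 21^4 ≡ 1 (mod 34).
So |⟨21⟩| = 4.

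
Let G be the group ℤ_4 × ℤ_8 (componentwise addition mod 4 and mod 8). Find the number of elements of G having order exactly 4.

12

An element (a,b) has order lcm(ord(a), ord(b)); count pairs with lcm equal to 4.
Enumerating gives 12 such elements.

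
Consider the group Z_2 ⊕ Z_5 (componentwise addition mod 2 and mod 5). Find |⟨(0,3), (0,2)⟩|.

5

|⟨(0,3)⟩| = 5 and |⟨(0,2)⟩| = 5, so |H| is a multiple of lcm(5, 5) = 5 and divides |G| = 10.
Closing under the operation: H = {(0,0), (0,1), (0,2), (0,3), (0,4)}, so |H| = 5.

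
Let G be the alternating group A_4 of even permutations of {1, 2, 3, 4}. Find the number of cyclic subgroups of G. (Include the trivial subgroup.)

8

A cyclic subgroup of order d is generated by each of its φ(d) elements of order d, so the cyclic subgroups of order d number (#elements of order d)/φ(d).
Cyclic subgroups by order — order 1: 1; order 2: 3; order 3: 4.
Total: 8.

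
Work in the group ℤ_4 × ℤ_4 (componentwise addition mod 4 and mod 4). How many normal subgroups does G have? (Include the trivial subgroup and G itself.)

15

G is abelian, so every subgroup is normal.
G has 15 subgroups in total, hence 15 normal subgroups.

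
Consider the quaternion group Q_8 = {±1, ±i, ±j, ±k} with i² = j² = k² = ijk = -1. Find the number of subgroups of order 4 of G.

|G| = 8 and 4 | 8, so subgroups of order 4 are possible by Lagrange.
The subgroups of order 4 are: {1, -1, i, -i}; {1, -1, j, -j}; {1, -1, k, -k}.
So G has 3 subgroups of order 4.

3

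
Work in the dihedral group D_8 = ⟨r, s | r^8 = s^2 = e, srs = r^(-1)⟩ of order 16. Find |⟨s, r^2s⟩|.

|⟨s⟩| = 2 and |⟨r^2s⟩| = 2, so |H| is a multiple of lcm(2, 2) = 2 and divides |G| = 16.
Closing under the operation: H = {e, r^2, r^4, r^6, s, r^2s, r^4s, r^6s}, so |H| = 8.

8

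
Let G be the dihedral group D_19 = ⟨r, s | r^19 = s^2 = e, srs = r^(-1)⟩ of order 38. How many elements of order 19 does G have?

18

Enumerating element orders in G gives 18 elements of order 19.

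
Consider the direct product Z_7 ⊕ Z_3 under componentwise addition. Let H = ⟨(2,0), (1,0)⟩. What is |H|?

7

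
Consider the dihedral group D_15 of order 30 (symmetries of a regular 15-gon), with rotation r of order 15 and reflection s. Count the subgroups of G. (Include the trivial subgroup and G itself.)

|G| = 30, so by Lagrange every subgroup order divides 30. Divisors: 1, 2, 3, 5, 6, 10, 15, 30.
Subgroups by order — order 1: 1; order 2: 15; order 3: 1; order 5: 1; order 6: 5; order 10: 3; order 15: 1; order 30: 1.
Total: 1 + 15 + 1 + 1 + 5 + 3 + 1 + 1 = 28.

28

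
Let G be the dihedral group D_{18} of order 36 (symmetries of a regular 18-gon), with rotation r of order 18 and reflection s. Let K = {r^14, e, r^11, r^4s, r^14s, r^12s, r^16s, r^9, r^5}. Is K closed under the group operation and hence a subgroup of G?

No

r^11 ∈ K but its inverse r^7 ∉ K, so K is not a subgroup.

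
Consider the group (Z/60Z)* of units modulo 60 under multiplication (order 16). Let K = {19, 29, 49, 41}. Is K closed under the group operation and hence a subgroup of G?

No

The identity 1 ∉ K, so K is not a subgroup.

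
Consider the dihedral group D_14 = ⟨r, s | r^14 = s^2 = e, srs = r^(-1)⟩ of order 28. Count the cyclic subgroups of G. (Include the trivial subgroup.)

18

Group the elements of G by the cyclic subgroup they generate; each cyclic subgroup of order d accounts for φ(d) elements.
Cyclic subgroups by order — order 1: 1; order 2: 15; order 7: 1; order 14: 1.
Total: 18.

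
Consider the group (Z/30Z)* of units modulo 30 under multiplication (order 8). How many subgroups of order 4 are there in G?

3

|G| = 8 and 4 | 8, so subgroups of order 4 are possible by Lagrange.
The subgroups of order 4 are: {1, 11, 19, 29}; {1, 7, 13, 19}; {1, 17, 19, 23}.
So G has 3 subgroups of order 4.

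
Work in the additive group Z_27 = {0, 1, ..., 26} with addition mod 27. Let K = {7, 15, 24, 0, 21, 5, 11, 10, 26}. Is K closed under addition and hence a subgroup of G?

5 ∈ K but its inverse 22 ∉ K, so K is not a subgroup.

No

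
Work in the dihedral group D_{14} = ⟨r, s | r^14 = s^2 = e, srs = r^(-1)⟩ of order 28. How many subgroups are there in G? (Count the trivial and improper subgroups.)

|G| = 28, so by Lagrange every subgroup order divides 28. Divisors: 1, 2, 4, 7, 14, 28.
Subgroups by order — order 1: 1; order 2: 15; order 4: 7; order 7: 1; order 14: 3; order 28: 1.
Total: 1 + 15 + 7 + 1 + 3 + 1 = 28.

28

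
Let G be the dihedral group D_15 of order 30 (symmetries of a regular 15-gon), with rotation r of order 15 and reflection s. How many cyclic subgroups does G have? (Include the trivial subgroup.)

19

Group the elements of G by the cyclic subgroup they generate; each cyclic subgroup of order d accounts for φ(d) elements.
Cyclic subgroups by order — order 1: 1; order 2: 15; order 3: 1; order 5: 1; order 15: 1.
Total: 19.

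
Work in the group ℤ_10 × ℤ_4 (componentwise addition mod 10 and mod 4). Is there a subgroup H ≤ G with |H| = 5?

Yes

5 | 40. A subgroup of order 5 is {(0,0), (2,0), (4,0), (6,0), (8,0)}.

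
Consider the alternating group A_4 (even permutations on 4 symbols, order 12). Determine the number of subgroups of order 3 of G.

|G| = 12 and 3 | 12, so subgroups of order 3 are possible by Lagrange.
The subgroups of order 3 are: {e, (1 2 3), (1 3 2)}; {e, (1 2 4), (1 4 2)}; {e, (1 3 4), (1 4 3)}; {e, (2 3 4), (2 4 3)}.
So G has 4 subgroups of order 3.

4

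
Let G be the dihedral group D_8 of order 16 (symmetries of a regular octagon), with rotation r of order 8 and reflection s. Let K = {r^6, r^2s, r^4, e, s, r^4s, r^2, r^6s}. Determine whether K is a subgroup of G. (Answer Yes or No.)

Yes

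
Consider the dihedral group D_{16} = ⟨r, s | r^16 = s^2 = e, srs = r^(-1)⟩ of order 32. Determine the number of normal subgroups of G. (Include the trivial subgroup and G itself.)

8

G has 36 subgroups. Checking conjugation-invariance by order — order 1: 1/1 normal; order 2: 1/17 normal; order 4: 1/9 normal; order 8: 1/5 normal; order 16: 3/3 normal; order 32: 1/1 normal.
Total normal subgroups: 8.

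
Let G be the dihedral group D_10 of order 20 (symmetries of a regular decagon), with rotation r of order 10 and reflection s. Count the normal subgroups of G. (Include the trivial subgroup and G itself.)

G has 22 subgroups. Checking conjugation-invariance by order — order 1: 1/1 normal; order 2: 1/11 normal; order 4: 0/5 normal; order 5: 1/1 normal; order 10: 3/3 normal; order 20: 1/1 normal.
Total normal subgroups: 7.

7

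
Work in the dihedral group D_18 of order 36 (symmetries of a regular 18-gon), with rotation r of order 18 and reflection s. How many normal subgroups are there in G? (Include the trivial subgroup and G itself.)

G has 45 subgroups. Checking conjugation-invariance by order — order 1: 1/1 normal; order 2: 1/19 normal; order 3: 1/1 normal; order 4: 0/9 normal; order 6: 1/7 normal; order 9: 1/1 normal; order 12: 0/3 normal; order 18: 3/3 normal; order 36: 1/1 normal.
Total normal subgroups: 9.

9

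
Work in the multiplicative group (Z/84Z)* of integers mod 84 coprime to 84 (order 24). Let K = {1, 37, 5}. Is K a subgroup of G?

No

5 ∈ K but its inverse 17 ∉ K, so K is not a subgroup.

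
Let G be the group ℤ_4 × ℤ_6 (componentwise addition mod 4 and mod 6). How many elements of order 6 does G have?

An element (a,b) has order lcm(ord(a), ord(b)); count pairs with lcm equal to 6.
Enumerating gives 6 such elements.

6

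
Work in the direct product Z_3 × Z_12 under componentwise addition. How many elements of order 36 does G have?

An element (a,b) has order lcm(ord(a), ord(b)); count pairs with lcm equal to 36.
Enumerating gives 0 such elements.

0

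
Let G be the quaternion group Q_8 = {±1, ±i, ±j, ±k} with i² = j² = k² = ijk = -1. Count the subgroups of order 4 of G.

3

|G| = 8 and 4 | 8, so subgroups of order 4 are possible by Lagrange.
The subgroups of order 4 are: {1, -1, i, -i}; {1, -1, j, -j}; {1, -1, k, -k}.
So G has 3 subgroups of order 4.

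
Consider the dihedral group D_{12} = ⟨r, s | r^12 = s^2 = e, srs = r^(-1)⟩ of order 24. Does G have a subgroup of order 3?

Yes

3 | 24. A subgroup of order 3 is {e, r^4, r^8}.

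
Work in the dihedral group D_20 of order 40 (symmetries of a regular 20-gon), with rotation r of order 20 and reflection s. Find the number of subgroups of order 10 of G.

|G| = 40 and 10 | 40, so subgroups of order 10 are possible by Lagrange.
The subgroups of order 10 are: {e, r^2, r^4, r^6, r^8, r^10, r^12, r^14, r^16, r^18}; {e, r^4, r^8, r^12, r^16, r^2s, r^6s, r^10s, r^14s, r^18s}; {e, r^4, r^8, r^12, r^16, r^3s, r^7s, r^11s, r^15s, r^19s}; {e, r^4, r^8, r^12, r^16, s, r^4s, r^8s, r^12s, r^16s}; … (5 in all).
So G has 5 subgroups of order 10.

5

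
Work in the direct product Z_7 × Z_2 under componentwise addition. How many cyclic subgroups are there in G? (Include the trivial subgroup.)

4

Each element a generates a cyclic subgroup ⟨a⟩; distinct elements may generate the same one (a cyclic group of order d has φ(d) generators).
Cyclic subgroups by order — order 1: 1; order 2: 1; order 7: 1; order 14: 1.
Total: 4.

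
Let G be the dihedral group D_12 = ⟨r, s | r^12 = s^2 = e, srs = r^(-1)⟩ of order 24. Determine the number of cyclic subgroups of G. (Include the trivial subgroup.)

A cyclic subgroup of order d is generated by each of its φ(d) elements of order d, so the cyclic subgroups of order d number (#elements of order d)/φ(d).
Cyclic subgroups by order — order 1: 1; order 2: 13; order 3: 1; order 4: 1; order 6: 1; order 12: 1.
Total: 18.

18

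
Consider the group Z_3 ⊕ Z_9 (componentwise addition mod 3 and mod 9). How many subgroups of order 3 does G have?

|G| = 27 and 3 | 27, so subgroups of order 3 are possible by Lagrange.
The subgroups of order 3 are: {(0,0), (0,3), (0,6)}; {(0,0), (1,0), (2,0)}; {(0,0), (1,3), (2,6)}; {(0,0), (1,6), (2,3)}.
So G has 4 subgroups of order 3.

4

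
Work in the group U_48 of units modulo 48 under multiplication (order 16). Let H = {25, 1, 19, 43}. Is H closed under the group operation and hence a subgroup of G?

|H| = 4 divides |G| = 16, consistent with Lagrange.
H contains the identity, every element's inverse is in H, and H is closed under ·: it is a subgroup.
In fact H = ⟨19⟩.

Yes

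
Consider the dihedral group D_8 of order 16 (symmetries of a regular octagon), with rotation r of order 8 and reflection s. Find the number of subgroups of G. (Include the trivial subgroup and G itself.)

19

|G| = 16, so by Lagrange every subgroup order divides 16. Divisors: 1, 2, 4, 8, 16.
Subgroups by order — order 1: 1; order 2: 9; order 4: 5; order 8: 3; order 16: 1.
Total: 1 + 9 + 5 + 3 + 1 = 19.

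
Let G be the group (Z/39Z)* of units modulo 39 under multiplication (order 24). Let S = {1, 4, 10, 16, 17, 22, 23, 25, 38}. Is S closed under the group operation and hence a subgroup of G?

No

|S| = 9 does not divide |G| = 24, so by Lagrange S is not a subgroup.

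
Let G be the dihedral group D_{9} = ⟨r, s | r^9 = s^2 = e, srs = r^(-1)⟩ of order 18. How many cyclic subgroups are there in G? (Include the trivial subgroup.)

Group the elements of G by the cyclic subgroup they generate; each cyclic subgroup of order d accounts for φ(d) elements.
Cyclic subgroups by order — order 1: 1; order 2: 9; order 3: 1; order 9: 1.
Total: 12.

12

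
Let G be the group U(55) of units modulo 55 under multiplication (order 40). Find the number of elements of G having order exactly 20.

Enumerating element orders in G gives 16 elements of order 20.

16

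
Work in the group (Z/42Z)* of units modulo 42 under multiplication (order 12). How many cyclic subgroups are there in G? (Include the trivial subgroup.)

A cyclic subgroup of order d is generated by each of its φ(d) elements of order d, so the cyclic subgroups of order d number (#elements of order d)/φ(d).
Cyclic subgroups by order — order 1: 1; order 2: 3; order 3: 1; order 6: 3.
Total: 8.

8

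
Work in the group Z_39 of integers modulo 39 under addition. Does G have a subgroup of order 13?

13 | 39. A subgroup of order 13 is {0, 3, 6, 9, 12, 15, 18, 21, 24, 27, 30, 33, 36}.

Yes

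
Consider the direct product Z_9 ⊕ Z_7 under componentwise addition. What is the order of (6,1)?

The order of (6,1) in Z_9 × Z_7 is lcm(ord(6) in Z_9, ord(1) in Z_7).
ord(6) = 3 and ord(1) = 7, so |⟨(6,1)⟩| = lcm(3, 7) = 21.

21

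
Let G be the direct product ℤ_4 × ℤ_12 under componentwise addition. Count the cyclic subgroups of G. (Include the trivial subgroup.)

20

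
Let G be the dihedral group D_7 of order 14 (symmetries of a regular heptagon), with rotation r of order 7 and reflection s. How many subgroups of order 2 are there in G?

|G| = 14 and 2 | 14, so subgroups of order 2 are possible by Lagrange.
The subgroups of order 2 are: {e, r^2s}; {e, r^3s}; {e, r^4s}; {e, r^5s}; … (7 in all).
So G has 7 subgroups of order 2.

7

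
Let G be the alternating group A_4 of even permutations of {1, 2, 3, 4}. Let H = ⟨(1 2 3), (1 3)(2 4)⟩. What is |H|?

12

|⟨(1 2 3)⟩| = 3 and |⟨(1 3)(2 4)⟩| = 2, so |H| is a multiple of lcm(3, 2) = 6 and divides |G| = 12.
Closing {(1 2 3), (1 3)(2 4)} under the group operation gives all of G, so |H| = 12.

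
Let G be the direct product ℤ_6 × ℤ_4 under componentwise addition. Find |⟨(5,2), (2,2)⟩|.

|⟨(5,2)⟩| = 6 and |⟨(2,2)⟩| = 6, so |H| is a multiple of lcm(6, 6) = 6 and divides |G| = 24.
Closing under the operation: H = {(0,0), (0,2), (1,0), (1,2), (2,0), (2,2), (3,0), (3,2), (4,0), (4,2), (5,0), (5,2)}, so |H| = 12.

12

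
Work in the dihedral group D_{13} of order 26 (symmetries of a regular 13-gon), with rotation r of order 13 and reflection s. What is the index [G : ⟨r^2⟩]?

|⟨r^2⟩| = 13 and |G| = 26.
By Lagrange, [G : H] = |G|/|H| = 26/13 = 2.

2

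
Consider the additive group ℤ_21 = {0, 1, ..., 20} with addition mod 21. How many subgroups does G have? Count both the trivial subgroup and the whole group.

4

Subgroups of the cyclic group ℤ_21 correspond bijectively to divisors of 21.
Divisors of 21: 1, 3, 7, 21.
So ℤ_21 has 4 subgroups.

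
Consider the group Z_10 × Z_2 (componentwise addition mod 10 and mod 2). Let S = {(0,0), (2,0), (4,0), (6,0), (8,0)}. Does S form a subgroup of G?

|S| = 5 divides |G| = 20, consistent with Lagrange.
S contains the identity, every element's inverse is in S, and S is closed under +: it is a subgroup.
In fact S = ⟨(4,0)⟩.

Yes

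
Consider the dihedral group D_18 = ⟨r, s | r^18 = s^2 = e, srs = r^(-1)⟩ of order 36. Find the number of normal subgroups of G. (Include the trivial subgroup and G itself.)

9

G has 45 subgroups. Checking conjugation-invariance by order — order 1: 1/1 normal; order 2: 1/19 normal; order 3: 1/1 normal; order 4: 0/9 normal; order 6: 1/7 normal; order 9: 1/1 normal; order 12: 0/3 normal; order 18: 3/3 normal; order 36: 1/1 normal.
Total normal subgroups: 9.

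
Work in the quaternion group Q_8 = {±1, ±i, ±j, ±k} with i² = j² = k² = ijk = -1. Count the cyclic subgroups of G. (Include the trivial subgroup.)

5

Group the elements of G by the cyclic subgroup they generate; each cyclic subgroup of order d accounts for φ(d) elements.
Cyclic subgroups by order — order 1: 1; order 2: 1; order 4: 3.
Total: 5.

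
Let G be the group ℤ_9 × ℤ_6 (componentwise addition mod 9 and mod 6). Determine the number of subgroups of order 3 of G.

|G| = 54 and 3 | 54, so subgroups of order 3 are possible by Lagrange.
The subgroups of order 3 are: {(0,0), (0,2), (0,4)}; {(0,0), (3,0), (6,0)}; {(0,0), (3,2), (6,4)}; {(0,0), (3,4), (6,2)}.
So G has 4 subgroups of order 3.

4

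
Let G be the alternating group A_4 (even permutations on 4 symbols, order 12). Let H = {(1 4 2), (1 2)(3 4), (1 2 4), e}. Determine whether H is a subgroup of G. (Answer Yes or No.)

Closure fails: (1 2)(3 4) ∘ (1 2 4) = (2 3 4) ∉ H. So H is not a subgroup.

No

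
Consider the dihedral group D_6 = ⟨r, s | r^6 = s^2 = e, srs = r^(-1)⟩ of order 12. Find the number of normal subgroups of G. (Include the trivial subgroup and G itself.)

G has 16 subgroups. Checking conjugation-invariance by order — order 1: 1/1 normal; order 2: 1/7 normal; order 3: 1/1 normal; order 4: 0/3 normal; order 6: 3/3 normal; order 12: 1/1 normal.
Total normal subgroups: 7.

7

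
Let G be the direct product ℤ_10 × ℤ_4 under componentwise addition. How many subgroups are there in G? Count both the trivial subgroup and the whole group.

16

|G| = 40, so by Lagrange every subgroup order divides 40. Divisors: 1, 2, 4, 5, 8, 10, 20, 40.
Subgroups by order — order 1: 1; order 2: 3; order 4: 3; order 5: 1; order 8: 1; order 10: 3; order 20: 3; order 40: 1.
Total: 1 + 3 + 3 + 1 + 1 + 3 + 3 + 1 = 16.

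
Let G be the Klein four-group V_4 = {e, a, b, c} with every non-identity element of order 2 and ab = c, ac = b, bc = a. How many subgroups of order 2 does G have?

3

|G| = 4 and 2 | 4, so subgroups of order 2 are possible by Lagrange.
The subgroups of order 2 are: {e, a}; {e, b}; {e, c}.
So G has 3 subgroups of order 2.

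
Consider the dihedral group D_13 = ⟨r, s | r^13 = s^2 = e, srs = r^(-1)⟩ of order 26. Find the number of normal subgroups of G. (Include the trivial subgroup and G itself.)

3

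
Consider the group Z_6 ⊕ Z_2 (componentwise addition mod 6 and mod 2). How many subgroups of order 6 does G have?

3

|G| = 12 and 6 | 12, so subgroups of order 6 are possible by Lagrange.
The subgroups of order 6 are: {(0,0), (0,1), (2,0), (2,1), (4,0), (4,1)}; {(0,0), (1,0), (2,0), (3,0), (4,0), (5,0)}; {(0,0), (1,1), (2,0), (3,1), (4,0), (5,1)}.
So G has 3 subgroups of order 6.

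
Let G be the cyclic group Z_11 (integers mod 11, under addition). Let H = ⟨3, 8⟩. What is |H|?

11

|⟨3⟩| = 11 and |⟨8⟩| = 11, so |H| is a multiple of lcm(11, 11) = 11 and divides |G| = 11.
Closing {3, 8} under the group operation gives all of G, so |H| = 11.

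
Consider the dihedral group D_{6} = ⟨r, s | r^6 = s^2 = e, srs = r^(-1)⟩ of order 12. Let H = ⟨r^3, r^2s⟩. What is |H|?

|⟨r^3⟩| = 2 and |⟨r^2s⟩| = 2, so |H| is a multiple of lcm(2, 2) = 2 and divides |G| = 12.
Closing under the operation: H = {e, r^3, r^2s, r^5s}, so |H| = 4.

4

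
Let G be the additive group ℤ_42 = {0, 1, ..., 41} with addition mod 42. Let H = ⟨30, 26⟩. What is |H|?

|⟨30⟩| = 7 and |⟨26⟩| = 21, so |H| is a multiple of lcm(7, 21) = 21 and divides |G| = 42.
Closing under the operation: H = {0, 2, 4, 6, 8, 10, 12, 14, 16, 18, 20, 22, 24, 26, 28, 30, 32, 34, 36, 38, 40}, so |H| = 21.

21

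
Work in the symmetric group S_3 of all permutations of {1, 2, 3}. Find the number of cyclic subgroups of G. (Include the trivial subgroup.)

Each element a generates a cyclic subgroup ⟨a⟩; distinct elements may generate the same one (a cyclic group of order d has φ(d) generators).
Cyclic subgroups by order — order 1: 1; order 2: 3; order 3: 1.
Total: 5.

5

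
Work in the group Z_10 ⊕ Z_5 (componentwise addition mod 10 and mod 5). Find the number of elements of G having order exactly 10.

An element (a,b) has order lcm(ord(a), ord(b)); count pairs with lcm equal to 10.
Enumerating gives 24 such elements.

24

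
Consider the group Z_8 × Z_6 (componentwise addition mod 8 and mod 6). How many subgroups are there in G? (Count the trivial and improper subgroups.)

|G| = 48, so by Lagrange every subgroup order divides 48. Divisors: 1, 2, 3, 4, 6, 8, 12, 16, 24, 48.
Subgroups by order — order 1: 1; order 2: 3; order 3: 1; order 4: 3; order 6: 3; order 8: 3; order 12: 3; order 16: 1; order 24: 3; order 48: 1.
Total: 1 + 3 + 1 + 3 + 3 + 3 + 3 + 1 + 3 + 1 = 22.

22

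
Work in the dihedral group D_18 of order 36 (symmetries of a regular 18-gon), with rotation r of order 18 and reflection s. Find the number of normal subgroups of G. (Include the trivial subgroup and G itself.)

G has 45 subgroups. Checking conjugation-invariance by order — order 1: 1/1 normal; order 2: 1/19 normal; order 3: 1/1 normal; order 4: 0/9 normal; order 6: 1/7 normal; order 9: 1/1 normal; order 12: 0/3 normal; order 18: 3/3 normal; order 36: 1/1 normal.
Total normal subgroups: 9.

9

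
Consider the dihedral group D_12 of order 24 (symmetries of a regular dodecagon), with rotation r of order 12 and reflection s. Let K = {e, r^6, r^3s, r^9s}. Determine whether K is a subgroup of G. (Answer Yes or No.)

Yes

|K| = 4 divides |G| = 24, consistent with Lagrange.
K contains the identity, every element's inverse is in K, and K is closed under ·: it is a subgroup.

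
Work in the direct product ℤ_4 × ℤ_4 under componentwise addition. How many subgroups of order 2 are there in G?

|G| = 16 and 2 | 16, so subgroups of order 2 are possible by Lagrange.
The subgroups of order 2 are: {(0,0), (0,2)}; {(0,0), (2,0)}; {(0,0), (2,2)}.
So G has 3 subgroups of order 2.

3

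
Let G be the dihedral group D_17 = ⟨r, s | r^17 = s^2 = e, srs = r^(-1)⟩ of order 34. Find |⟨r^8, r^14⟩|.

17

|⟨r^8⟩| = 17 and |⟨r^14⟩| = 17, so |H| is a multiple of lcm(17, 17) = 17 and divides |G| = 34.
Closing under the operation: H = {e, r, r^2, r^3, r^4, r^5, r^6, r^7, r^8, r^9, r^10, r^11, r^12, r^13, r^14, r^15, r^16}, so |H| = 17.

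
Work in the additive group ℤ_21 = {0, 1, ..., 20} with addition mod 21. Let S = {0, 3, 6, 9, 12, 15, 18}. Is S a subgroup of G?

|S| = 7 divides |G| = 21, consistent with Lagrange.
S contains the identity, every element's inverse is in S, and S is closed under +: it is a subgroup.
In fact S = ⟨18⟩.

Yes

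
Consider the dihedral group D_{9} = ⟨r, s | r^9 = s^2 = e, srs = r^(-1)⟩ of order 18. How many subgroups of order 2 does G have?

|G| = 18 and 2 | 18, so subgroups of order 2 are possible by Lagrange.
The subgroups of order 2 are: {e, r^2s}; {e, r^3s}; {e, r^4s}; {e, r^5s}; … (9 in all).
So G has 9 subgroups of order 2.

9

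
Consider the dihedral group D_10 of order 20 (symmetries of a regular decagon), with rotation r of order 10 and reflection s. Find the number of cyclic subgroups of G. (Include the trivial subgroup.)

14

A cyclic subgroup of order d is generated by each of its φ(d) elements of order d, so the cyclic subgroups of order d number (#elements of order d)/φ(d).
Cyclic subgroups by order — order 1: 1; order 2: 11; order 5: 1; order 10: 1.
Total: 14.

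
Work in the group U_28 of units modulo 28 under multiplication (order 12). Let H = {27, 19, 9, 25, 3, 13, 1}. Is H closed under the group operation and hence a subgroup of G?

No

|H| = 7 does not divide |G| = 12, so by Lagrange H is not a subgroup.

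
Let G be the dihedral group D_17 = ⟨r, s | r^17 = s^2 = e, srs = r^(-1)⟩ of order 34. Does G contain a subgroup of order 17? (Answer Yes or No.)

Yes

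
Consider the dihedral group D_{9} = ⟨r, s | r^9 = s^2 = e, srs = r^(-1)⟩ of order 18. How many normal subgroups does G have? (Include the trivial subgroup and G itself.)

4

G has 16 subgroups. Checking conjugation-invariance by order — order 1: 1/1 normal; order 2: 0/9 normal; order 3: 1/1 normal; order 6: 0/3 normal; order 9: 1/1 normal; order 18: 1/1 normal.
Total normal subgroups: 4.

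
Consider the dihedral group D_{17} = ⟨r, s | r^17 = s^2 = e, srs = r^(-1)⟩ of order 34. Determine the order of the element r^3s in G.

2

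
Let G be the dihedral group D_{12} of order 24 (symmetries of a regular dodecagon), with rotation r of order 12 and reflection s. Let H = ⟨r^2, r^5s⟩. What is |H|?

12

|⟨r^2⟩| = 6 and |⟨r^5s⟩| = 2, so |H| is a multiple of lcm(6, 2) = 6 and divides |G| = 24.
Closing under the operation: H = {e, r^2, r^4, r^6, r^8, r^10, rs, r^3s, r^5s, r^7s, r^9s, r^11s}, so |H| = 12.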